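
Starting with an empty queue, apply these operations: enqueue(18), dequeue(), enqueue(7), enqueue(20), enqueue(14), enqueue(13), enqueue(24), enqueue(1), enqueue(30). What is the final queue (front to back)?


enqueue(18) -> [18]
dequeue() returns 18 -> []
enqueue(7) -> [7]
enqueue(20) -> [7, 20]
enqueue(14) -> [7, 20, 14]
enqueue(13) -> [7, 20, 14, 13]
enqueue(24) -> [7, 20, 14, 13, 24]
enqueue(1) -> [7, 20, 14, 13, 24, 1]
enqueue(30) -> [7, 20, 14, 13, 24, 1, 30]
Final queue (front to back): [7, 20, 14, 13, 24, 1, 30]


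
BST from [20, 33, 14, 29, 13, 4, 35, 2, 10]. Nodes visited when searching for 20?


BST root = 20
Search for 20: compare at each node
Path: [20]


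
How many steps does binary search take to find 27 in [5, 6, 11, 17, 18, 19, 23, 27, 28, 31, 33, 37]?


Search for 27:
[0,11] mid=5 arr[5]=19
[6,11] mid=8 arr[8]=28
[6,7] mid=6 arr[6]=23
[7,7] mid=7 arr[7]=27
Total: 4 comparisons


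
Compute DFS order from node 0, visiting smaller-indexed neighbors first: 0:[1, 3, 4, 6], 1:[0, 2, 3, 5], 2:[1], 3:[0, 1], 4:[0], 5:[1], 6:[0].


DFS stack-based: start with [0]
Visit order: [0, 1, 2, 3, 5, 4, 6]


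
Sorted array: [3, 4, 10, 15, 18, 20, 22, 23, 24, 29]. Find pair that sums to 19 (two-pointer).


Two pointers: lo=0, hi=9
Found pair: (4, 15) summing to 19


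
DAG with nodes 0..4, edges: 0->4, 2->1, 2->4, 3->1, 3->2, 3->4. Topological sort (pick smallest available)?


Kahn's algorithm, process smallest node first
Order: [0, 3, 2, 1, 4]


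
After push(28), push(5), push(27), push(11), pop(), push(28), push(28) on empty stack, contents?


push(28) -> [28]
push(5) -> [28, 5]
push(27) -> [28, 5, 27]
push(11) -> [28, 5, 27, 11]
pop() returns 11 -> [28, 5, 27]
push(28) -> [28, 5, 27, 28]
push(28) -> [28, 5, 27, 28, 28]
Final stack (bottom to top): [28, 5, 27, 28, 28]


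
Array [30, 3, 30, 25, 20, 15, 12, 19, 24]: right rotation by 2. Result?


Right rotate by 2: [19, 24, 30, 3, 30, 25, 20, 15, 12]


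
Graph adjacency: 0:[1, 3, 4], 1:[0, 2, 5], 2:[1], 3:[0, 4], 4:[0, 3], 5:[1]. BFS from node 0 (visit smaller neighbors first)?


BFS queue: start with [0]
Visit order: [0, 1, 3, 4, 2, 5]


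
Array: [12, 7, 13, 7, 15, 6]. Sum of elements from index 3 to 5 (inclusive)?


Prefix sums: [0, 12, 19, 32, 39, 54, 60]
Sum[3..5] = prefix[6] - prefix[3] = 60 - 32 = 28


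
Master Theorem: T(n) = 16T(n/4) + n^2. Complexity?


a=16, b=4, c=2. log_4(16)=2 = c=2. Case 2: O(n^c log n) = O(n^2 log n)
Complexity: O(n^2 log n)


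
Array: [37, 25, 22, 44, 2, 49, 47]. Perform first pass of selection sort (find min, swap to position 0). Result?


After one pass: [2, 25, 22, 44, 37, 49, 47]


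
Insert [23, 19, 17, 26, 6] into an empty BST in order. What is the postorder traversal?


Root = 23; build tree by BST insertion.
Postorder traversal: [6, 17, 19, 26, 23]


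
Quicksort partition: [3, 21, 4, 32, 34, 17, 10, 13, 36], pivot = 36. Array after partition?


Elements <= 36 go left of pivot.
Result: [3, 21, 4, 32, 34, 17, 10, 13, 36], pivot at index 8


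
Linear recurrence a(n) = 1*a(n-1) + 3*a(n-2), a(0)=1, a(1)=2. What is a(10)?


Build bottom-up:
...a(8)=725, a(9)=1667, a(10)=1*1667+3*725=3842


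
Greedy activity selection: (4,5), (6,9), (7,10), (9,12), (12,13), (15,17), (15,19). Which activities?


Greedy: pick earliest-ending, then skip overlaps.
Selected (5 activities): [(4, 5), (6, 9), (9, 12), (12, 13), (15, 17)]


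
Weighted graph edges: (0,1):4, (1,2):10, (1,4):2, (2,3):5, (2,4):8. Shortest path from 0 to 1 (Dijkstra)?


Dijkstra from 0:
Distances: {0: 0, 1: 4, 2: 14, 3: 19, 4: 6}
Shortest distance to 1 = 4, path = [0, 1]


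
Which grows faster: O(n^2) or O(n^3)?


quadratic grows slower than cubic
O(n^2) is asymptotically smaller; O(n^3) grows faster


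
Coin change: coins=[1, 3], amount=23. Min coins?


dp[0]=0; dp[i]=1+min(dp[i-c] for c in coins)
...dp[18]=6, dp[19]=7, dp[20]=8, dp[21]=7, dp[22]=8, dp[23]=9
Minimum coins for 23 = 9


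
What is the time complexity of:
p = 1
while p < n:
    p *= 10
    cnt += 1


Per nesting level: O(log n) = O(log n)
Complexity: O(log n)


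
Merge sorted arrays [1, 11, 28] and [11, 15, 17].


Compare heads, take smaller each step.
Merged: [1, 11, 11, 15, 17, 28]


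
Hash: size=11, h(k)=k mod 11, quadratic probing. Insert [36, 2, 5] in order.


Insertions: 36->slot 3; 2->slot 2; 5->slot 5
Table: [None, None, 2, 36, None, 5, None, None, None, None, None]


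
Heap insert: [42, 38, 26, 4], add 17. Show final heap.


Append 17: [42, 38, 26, 4, 17]
Bubble up: no swaps needed
Result: [42, 38, 26, 4, 17]


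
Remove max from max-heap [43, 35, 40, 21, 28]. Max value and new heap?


Max = 43
Replace root with last, heapify down
Resulting heap: [40, 35, 28, 21]


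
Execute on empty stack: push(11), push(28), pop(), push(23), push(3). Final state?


push(11) -> [11]
push(28) -> [11, 28]
pop() returns 28 -> [11]
push(23) -> [11, 23]
push(3) -> [11, 23, 3]
Final stack (bottom to top): [11, 23, 3]


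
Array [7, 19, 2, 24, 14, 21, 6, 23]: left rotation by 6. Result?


Left rotate by 6: [6, 23, 7, 19, 2, 24, 14, 21]


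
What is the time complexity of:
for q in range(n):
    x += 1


Per nesting level: O(n) = O(n)
Complexity: O(n)


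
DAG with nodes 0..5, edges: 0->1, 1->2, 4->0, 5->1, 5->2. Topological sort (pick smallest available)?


Kahn's algorithm, process smallest node first
Order: [3, 4, 0, 5, 1, 2]


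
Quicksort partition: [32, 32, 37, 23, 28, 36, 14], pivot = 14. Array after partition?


Elements <= 14 go left of pivot.
Result: [14, 32, 37, 23, 28, 36, 32], pivot at index 0


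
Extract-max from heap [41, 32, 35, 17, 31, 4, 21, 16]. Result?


Max = 41
Replace root with last, heapify down
Resulting heap: [35, 32, 21, 17, 31, 4, 16]


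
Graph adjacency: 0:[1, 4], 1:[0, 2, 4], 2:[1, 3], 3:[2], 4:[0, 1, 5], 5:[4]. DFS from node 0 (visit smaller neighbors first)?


DFS stack-based: start with [0]
Visit order: [0, 1, 2, 3, 4, 5]


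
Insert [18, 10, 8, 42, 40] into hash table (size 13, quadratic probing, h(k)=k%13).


Insertions: 18->slot 5; 10->slot 10; 8->slot 8; 42->slot 3; 40->slot 1
Table: [None, 40, None, 42, None, 18, None, None, 8, None, 10, None, None]


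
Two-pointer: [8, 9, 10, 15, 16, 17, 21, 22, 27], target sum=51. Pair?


Two pointers: lo=0, hi=8
No pair sums to 51


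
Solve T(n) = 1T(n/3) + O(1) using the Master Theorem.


a=1, b=3, c=0. log_3(1)=0 = c=0. Case 2: O(n^c log n) = O(log n)
Complexity: O(log n)


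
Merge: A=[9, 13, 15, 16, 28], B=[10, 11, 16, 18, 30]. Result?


Compare heads, take smaller each step.
Merged: [9, 10, 11, 13, 15, 16, 16, 18, 28, 30]


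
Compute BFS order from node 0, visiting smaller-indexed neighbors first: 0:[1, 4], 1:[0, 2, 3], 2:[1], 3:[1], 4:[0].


BFS queue: start with [0]
Visit order: [0, 1, 4, 2, 3]


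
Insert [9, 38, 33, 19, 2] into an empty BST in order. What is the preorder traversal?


Root = 9; build tree by BST insertion.
Preorder traversal: [9, 2, 38, 33, 19]


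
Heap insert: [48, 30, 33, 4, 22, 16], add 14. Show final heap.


Append 14: [48, 30, 33, 4, 22, 16, 14]
Bubble up: no swaps needed
Result: [48, 30, 33, 4, 22, 16, 14]


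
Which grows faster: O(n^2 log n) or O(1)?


constant grows slower than n^2 log n
O(1) is asymptotically smaller; O(n^2 log n) grows faster


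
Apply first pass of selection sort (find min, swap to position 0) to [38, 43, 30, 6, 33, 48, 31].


After one pass: [6, 43, 30, 38, 33, 48, 31]


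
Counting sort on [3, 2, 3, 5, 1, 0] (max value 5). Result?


Count array: [1, 1, 1, 2, 0, 1]
Reconstruct: [0, 1, 2, 3, 3, 5]


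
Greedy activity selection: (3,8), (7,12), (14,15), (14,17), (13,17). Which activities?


Greedy: pick earliest-ending, then skip overlaps.
Selected (2 activities): [(3, 8), (14, 15)]


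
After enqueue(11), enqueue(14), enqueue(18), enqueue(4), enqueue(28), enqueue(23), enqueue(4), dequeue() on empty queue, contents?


enqueue(11) -> [11]
enqueue(14) -> [11, 14]
enqueue(18) -> [11, 14, 18]
enqueue(4) -> [11, 14, 18, 4]
enqueue(28) -> [11, 14, 18, 4, 28]
enqueue(23) -> [11, 14, 18, 4, 28, 23]
enqueue(4) -> [11, 14, 18, 4, 28, 23, 4]
dequeue() returns 11 -> [14, 18, 4, 28, 23, 4]
Final queue (front to back): [14, 18, 4, 28, 23, 4]


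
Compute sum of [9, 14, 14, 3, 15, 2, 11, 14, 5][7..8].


Prefix sums: [0, 9, 23, 37, 40, 55, 57, 68, 82, 87]
Sum[7..8] = prefix[9] - prefix[7] = 87 - 68 = 19


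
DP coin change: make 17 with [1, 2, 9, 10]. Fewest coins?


dp[0]=0; dp[i]=1+min(dp[i-c] for c in coins)
...dp[12]=2, dp[13]=3, dp[14]=3, dp[15]=4, dp[16]=4, dp[17]=5
Minimum coins for 17 = 5


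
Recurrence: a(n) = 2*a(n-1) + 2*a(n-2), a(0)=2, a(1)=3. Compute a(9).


Build bottom-up:
...a(7)=1464, a(8)=4000, a(9)=2*4000+2*1464=10928


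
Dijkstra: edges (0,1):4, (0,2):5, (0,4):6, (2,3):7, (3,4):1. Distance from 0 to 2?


Dijkstra from 0:
Distances: {0: 0, 1: 4, 2: 5, 3: 7, 4: 6}
Shortest distance to 2 = 5, path = [0, 2]


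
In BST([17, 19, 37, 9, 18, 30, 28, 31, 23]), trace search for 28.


BST root = 17
Search for 28: compare at each node
Path: [17, 19, 37, 30, 28]


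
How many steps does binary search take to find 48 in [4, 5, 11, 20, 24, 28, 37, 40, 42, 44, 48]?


Search for 48:
[0,10] mid=5 arr[5]=28
[6,10] mid=8 arr[8]=42
[9,10] mid=9 arr[9]=44
[10,10] mid=10 arr[10]=48
Total: 4 comparisons


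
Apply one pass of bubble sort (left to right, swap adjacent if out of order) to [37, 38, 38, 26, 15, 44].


After one pass: [37, 38, 26, 15, 38, 44]


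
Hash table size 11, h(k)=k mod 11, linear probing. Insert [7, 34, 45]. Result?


Insertions: 7->slot 7; 34->slot 1; 45->slot 2
Table: [None, 34, 45, None, None, None, None, 7, None, None, None]


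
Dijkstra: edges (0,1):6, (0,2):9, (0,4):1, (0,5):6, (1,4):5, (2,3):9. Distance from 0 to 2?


Dijkstra from 0:
Distances: {0: 0, 1: 6, 2: 9, 3: 18, 4: 1, 5: 6}
Shortest distance to 2 = 9, path = [0, 2]


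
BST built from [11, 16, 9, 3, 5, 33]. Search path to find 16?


BST root = 11
Search for 16: compare at each node
Path: [11, 16]


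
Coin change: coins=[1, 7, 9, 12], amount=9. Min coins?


dp[0]=0; dp[i]=1+min(dp[i-c] for c in coins)
...dp[4]=4, dp[5]=5, dp[6]=6, dp[7]=1, dp[8]=2, dp[9]=1
Minimum coins for 9 = 1


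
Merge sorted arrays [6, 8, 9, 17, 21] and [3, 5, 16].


Compare heads, take smaller each step.
Merged: [3, 5, 6, 8, 9, 16, 17, 21]


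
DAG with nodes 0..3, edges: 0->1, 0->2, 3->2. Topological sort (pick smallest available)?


Kahn's algorithm, process smallest node first
Order: [0, 1, 3, 2]


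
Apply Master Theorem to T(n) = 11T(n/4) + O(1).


a=11, b=4, c=0. log_4(11)=1.730 > c=0. Case 1: O(n^log_b(a)) = O(n^1.730)
Complexity: O(n^1.730)


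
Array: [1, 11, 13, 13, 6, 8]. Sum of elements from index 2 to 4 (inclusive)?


Prefix sums: [0, 1, 12, 25, 38, 44, 52]
Sum[2..4] = prefix[5] - prefix[2] = 44 - 12 = 32


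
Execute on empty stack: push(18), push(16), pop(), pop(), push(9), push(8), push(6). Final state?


push(18) -> [18]
push(16) -> [18, 16]
pop() returns 16 -> [18]
pop() returns 18 -> []
push(9) -> [9]
push(8) -> [9, 8]
push(6) -> [9, 8, 6]
Final stack (bottom to top): [9, 8, 6]


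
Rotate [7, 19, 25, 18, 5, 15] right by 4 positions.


Right rotate by 4: [25, 18, 5, 15, 7, 19]


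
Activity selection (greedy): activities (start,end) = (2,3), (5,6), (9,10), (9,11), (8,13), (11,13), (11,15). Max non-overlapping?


Greedy: pick earliest-ending, then skip overlaps.
Selected (4 activities): [(2, 3), (5, 6), (9, 10), (11, 13)]


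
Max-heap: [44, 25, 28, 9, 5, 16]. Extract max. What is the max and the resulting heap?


Max = 44
Replace root with last, heapify down
Resulting heap: [28, 25, 16, 9, 5]


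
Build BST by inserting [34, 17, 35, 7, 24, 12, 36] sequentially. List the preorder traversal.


Root = 34; build tree by BST insertion.
Preorder traversal: [34, 17, 7, 12, 24, 35, 36]


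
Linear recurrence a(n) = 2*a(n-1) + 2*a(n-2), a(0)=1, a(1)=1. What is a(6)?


Build bottom-up:
...a(4)=28, a(5)=76, a(6)=2*76+2*28=208


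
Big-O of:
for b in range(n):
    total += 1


Per nesting level: O(n) = O(n)
Complexity: O(n)


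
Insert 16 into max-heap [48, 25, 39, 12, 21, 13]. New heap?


Append 16: [48, 25, 39, 12, 21, 13, 16]
Bubble up: no swaps needed
Result: [48, 25, 39, 12, 21, 13, 16]


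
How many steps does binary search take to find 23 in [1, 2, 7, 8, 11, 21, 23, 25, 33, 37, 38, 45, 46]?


Search for 23:
[0,12] mid=6 arr[6]=23
Total: 1 comparisons


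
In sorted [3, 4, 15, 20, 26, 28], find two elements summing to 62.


Two pointers: lo=0, hi=5
No pair sums to 62


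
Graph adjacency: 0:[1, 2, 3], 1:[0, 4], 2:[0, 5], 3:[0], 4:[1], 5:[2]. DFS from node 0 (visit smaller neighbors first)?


DFS stack-based: start with [0]
Visit order: [0, 1, 4, 2, 5, 3]


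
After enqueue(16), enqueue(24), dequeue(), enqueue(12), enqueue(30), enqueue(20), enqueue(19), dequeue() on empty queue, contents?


enqueue(16) -> [16]
enqueue(24) -> [16, 24]
dequeue() returns 16 -> [24]
enqueue(12) -> [24, 12]
enqueue(30) -> [24, 12, 30]
enqueue(20) -> [24, 12, 30, 20]
enqueue(19) -> [24, 12, 30, 20, 19]
dequeue() returns 24 -> [12, 30, 20, 19]
Final queue (front to back): [12, 30, 20, 19]


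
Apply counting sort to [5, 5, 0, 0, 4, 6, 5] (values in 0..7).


Count array: [2, 0, 0, 0, 1, 3, 1, 0]
Reconstruct: [0, 0, 4, 5, 5, 5, 6]


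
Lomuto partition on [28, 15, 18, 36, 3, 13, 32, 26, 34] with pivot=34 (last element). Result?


Elements <= 34 go left of pivot.
Result: [28, 15, 18, 3, 13, 32, 26, 34, 36], pivot at index 7


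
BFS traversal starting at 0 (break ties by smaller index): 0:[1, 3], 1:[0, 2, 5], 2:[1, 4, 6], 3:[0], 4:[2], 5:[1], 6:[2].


BFS queue: start with [0]
Visit order: [0, 1, 3, 2, 5, 4, 6]


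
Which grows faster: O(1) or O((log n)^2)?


constant grows slower than polylogarithmic
O(1) is asymptotically smaller; O((log n)^2) grows faster


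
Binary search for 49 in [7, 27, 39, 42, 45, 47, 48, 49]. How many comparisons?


Search for 49:
[0,7] mid=3 arr[3]=42
[4,7] mid=5 arr[5]=47
[6,7] mid=6 arr[6]=48
[7,7] mid=7 arr[7]=49
Total: 4 comparisons


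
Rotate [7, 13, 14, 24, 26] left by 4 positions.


Left rotate by 4: [26, 7, 13, 14, 24]


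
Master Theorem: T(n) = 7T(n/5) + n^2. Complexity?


a=7, b=5, c=2. log_5(7)=1.209 < c=2. Case 3: O(n^c) = O(n^2)
Complexity: O(n^2)


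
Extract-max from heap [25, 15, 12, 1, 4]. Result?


Max = 25
Replace root with last, heapify down
Resulting heap: [15, 4, 12, 1]


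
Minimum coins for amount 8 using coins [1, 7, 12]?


dp[0]=0; dp[i]=1+min(dp[i-c] for c in coins)
...dp[3]=3, dp[4]=4, dp[5]=5, dp[6]=6, dp[7]=1, dp[8]=2
Minimum coins for 8 = 2


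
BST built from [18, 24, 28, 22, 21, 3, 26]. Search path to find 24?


BST root = 18
Search for 24: compare at each node
Path: [18, 24]


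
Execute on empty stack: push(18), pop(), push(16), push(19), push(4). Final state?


push(18) -> [18]
pop() returns 18 -> []
push(16) -> [16]
push(19) -> [16, 19]
push(4) -> [16, 19, 4]
Final stack (bottom to top): [16, 19, 4]


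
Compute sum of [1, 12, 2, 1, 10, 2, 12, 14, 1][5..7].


Prefix sums: [0, 1, 13, 15, 16, 26, 28, 40, 54, 55]
Sum[5..7] = prefix[8] - prefix[5] = 54 - 26 = 28


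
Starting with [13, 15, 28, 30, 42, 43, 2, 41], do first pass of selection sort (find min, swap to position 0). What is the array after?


After one pass: [2, 15, 28, 30, 42, 43, 13, 41]


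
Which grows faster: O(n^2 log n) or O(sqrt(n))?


sublinear grows slower than n^2 log n
O(sqrt(n)) is asymptotically smaller; O(n^2 log n) grows faster


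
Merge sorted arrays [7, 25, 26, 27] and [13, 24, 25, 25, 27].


Compare heads, take smaller each step.
Merged: [7, 13, 24, 25, 25, 25, 26, 27, 27]


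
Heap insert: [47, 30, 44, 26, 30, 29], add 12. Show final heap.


Append 12: [47, 30, 44, 26, 30, 29, 12]
Bubble up: no swaps needed
Result: [47, 30, 44, 26, 30, 29, 12]


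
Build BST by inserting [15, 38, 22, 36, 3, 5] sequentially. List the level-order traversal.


Root = 15; build tree by BST insertion.
Level-Order traversal: [15, 3, 38, 5, 22, 36]


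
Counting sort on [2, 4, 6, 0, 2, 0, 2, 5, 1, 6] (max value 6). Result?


Count array: [2, 1, 3, 0, 1, 1, 2]
Reconstruct: [0, 0, 1, 2, 2, 2, 4, 5, 6, 6]


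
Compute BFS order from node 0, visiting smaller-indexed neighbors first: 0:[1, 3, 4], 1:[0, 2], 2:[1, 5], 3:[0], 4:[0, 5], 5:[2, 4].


BFS queue: start with [0]
Visit order: [0, 1, 3, 4, 2, 5]


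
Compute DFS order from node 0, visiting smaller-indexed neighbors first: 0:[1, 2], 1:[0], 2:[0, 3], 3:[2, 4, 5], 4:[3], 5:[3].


DFS stack-based: start with [0]
Visit order: [0, 1, 2, 3, 4, 5]


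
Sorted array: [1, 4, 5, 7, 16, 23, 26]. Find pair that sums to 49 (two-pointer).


Two pointers: lo=0, hi=6
Found pair: (23, 26) summing to 49


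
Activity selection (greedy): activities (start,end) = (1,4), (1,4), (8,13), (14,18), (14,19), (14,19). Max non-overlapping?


Greedy: pick earliest-ending, then skip overlaps.
Selected (3 activities): [(1, 4), (8, 13), (14, 18)]


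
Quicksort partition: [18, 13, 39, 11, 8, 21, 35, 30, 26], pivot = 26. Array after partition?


Elements <= 26 go left of pivot.
Result: [18, 13, 11, 8, 21, 26, 35, 30, 39], pivot at index 5


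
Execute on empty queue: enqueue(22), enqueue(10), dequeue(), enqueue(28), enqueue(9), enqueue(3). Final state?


enqueue(22) -> [22]
enqueue(10) -> [22, 10]
dequeue() returns 22 -> [10]
enqueue(28) -> [10, 28]
enqueue(9) -> [10, 28, 9]
enqueue(3) -> [10, 28, 9, 3]
Final queue (front to back): [10, 28, 9, 3]


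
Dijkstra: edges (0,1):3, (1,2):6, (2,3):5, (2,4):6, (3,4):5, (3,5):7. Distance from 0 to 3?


Dijkstra from 0:
Distances: {0: 0, 1: 3, 2: 9, 3: 14, 4: 15, 5: 21}
Shortest distance to 3 = 14, path = [0, 1, 2, 3]


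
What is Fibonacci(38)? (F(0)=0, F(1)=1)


F(n)=F(n-1)+F(n-2)
...F(36)=14930352, F(37)=24157817, F(38)=39088169


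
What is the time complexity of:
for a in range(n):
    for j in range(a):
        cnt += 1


Per nesting level: O(n) * O(n) [triangular over a] = O(n^2)
Complexity: O(n^2)


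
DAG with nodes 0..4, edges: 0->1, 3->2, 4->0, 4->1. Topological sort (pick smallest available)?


Kahn's algorithm, process smallest node first
Order: [3, 2, 4, 0, 1]


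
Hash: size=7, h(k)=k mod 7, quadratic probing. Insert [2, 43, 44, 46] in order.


Insertions: 2->slot 2; 43->slot 1; 44->slot 3; 46->slot 4
Table: [None, 43, 2, 44, 46, None, None]


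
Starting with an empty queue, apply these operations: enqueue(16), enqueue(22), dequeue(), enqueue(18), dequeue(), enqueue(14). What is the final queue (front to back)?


enqueue(16) -> [16]
enqueue(22) -> [16, 22]
dequeue() returns 16 -> [22]
enqueue(18) -> [22, 18]
dequeue() returns 22 -> [18]
enqueue(14) -> [18, 14]
Final queue (front to back): [18, 14]


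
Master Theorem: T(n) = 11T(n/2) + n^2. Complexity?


a=11, b=2, c=2. log_2(11)=3.459 > c=2. Case 1: O(n^log_b(a)) = O(n^3.459)
Complexity: O(n^3.459)


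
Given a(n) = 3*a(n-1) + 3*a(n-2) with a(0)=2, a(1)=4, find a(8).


Build bottom-up:
...a(6)=3618, a(7)=13716, a(8)=3*13716+3*3618=52002


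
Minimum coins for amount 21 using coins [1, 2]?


dp[0]=0; dp[i]=1+min(dp[i-c] for c in coins)
...dp[16]=8, dp[17]=9, dp[18]=9, dp[19]=10, dp[20]=10, dp[21]=11
Minimum coins for 21 = 11


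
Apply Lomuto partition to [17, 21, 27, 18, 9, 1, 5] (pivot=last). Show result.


Elements <= 5 go left of pivot.
Result: [1, 5, 27, 18, 9, 17, 21], pivot at index 1


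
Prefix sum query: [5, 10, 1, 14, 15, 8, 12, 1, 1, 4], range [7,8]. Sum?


Prefix sums: [0, 5, 15, 16, 30, 45, 53, 65, 66, 67, 71]
Sum[7..8] = prefix[9] - prefix[7] = 67 - 65 = 2


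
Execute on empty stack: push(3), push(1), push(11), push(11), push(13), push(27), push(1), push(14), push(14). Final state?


push(3) -> [3]
push(1) -> [3, 1]
push(11) -> [3, 1, 11]
push(11) -> [3, 1, 11, 11]
push(13) -> [3, 1, 11, 11, 13]
push(27) -> [3, 1, 11, 11, 13, 27]
push(1) -> [3, 1, 11, 11, 13, 27, 1]
push(14) -> [3, 1, 11, 11, 13, 27, 1, 14]
push(14) -> [3, 1, 11, 11, 13, 27, 1, 14, 14]
Final stack (bottom to top): [3, 1, 11, 11, 13, 27, 1, 14, 14]


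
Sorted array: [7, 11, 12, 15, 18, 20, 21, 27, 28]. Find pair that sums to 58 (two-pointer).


Two pointers: lo=0, hi=8
No pair sums to 58


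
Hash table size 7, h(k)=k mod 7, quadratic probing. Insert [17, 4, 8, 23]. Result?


Insertions: 17->slot 3; 4->slot 4; 8->slot 1; 23->slot 2
Table: [None, 8, 23, 17, 4, None, None]


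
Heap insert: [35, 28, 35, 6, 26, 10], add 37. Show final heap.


Append 37: [35, 28, 35, 6, 26, 10, 37]
Bubble up: swap idx 6(37) with idx 2(35); swap idx 2(37) with idx 0(35)
Result: [37, 28, 35, 6, 26, 10, 35]


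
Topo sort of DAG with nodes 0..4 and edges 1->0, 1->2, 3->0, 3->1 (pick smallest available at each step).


Kahn's algorithm, process smallest node first
Order: [3, 1, 0, 2, 4]


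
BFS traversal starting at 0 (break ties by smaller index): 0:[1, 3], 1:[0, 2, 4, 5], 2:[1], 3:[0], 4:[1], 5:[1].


BFS queue: start with [0]
Visit order: [0, 1, 3, 2, 4, 5]


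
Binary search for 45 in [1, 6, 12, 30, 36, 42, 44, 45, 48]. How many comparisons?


Search for 45:
[0,8] mid=4 arr[4]=36
[5,8] mid=6 arr[6]=44
[7,8] mid=7 arr[7]=45
Total: 3 comparisons


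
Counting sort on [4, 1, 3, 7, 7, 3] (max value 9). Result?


Count array: [0, 1, 0, 2, 1, 0, 0, 2, 0, 0]
Reconstruct: [1, 3, 3, 4, 7, 7]


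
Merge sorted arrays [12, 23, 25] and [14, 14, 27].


Compare heads, take smaller each step.
Merged: [12, 14, 14, 23, 25, 27]


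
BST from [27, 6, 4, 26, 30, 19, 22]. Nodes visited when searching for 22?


BST root = 27
Search for 22: compare at each node
Path: [27, 6, 26, 19, 22]


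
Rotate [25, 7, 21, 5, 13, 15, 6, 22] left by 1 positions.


Left rotate by 1: [7, 21, 5, 13, 15, 6, 22, 25]


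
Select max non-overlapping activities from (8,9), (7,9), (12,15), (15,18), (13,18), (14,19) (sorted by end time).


Greedy: pick earliest-ending, then skip overlaps.
Selected (3 activities): [(8, 9), (12, 15), (15, 18)]


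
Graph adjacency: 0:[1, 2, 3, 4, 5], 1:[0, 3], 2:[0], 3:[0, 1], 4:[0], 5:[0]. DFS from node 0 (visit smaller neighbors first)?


DFS stack-based: start with [0]
Visit order: [0, 1, 3, 2, 4, 5]


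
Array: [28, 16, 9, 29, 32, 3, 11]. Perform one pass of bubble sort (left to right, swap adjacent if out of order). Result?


After one pass: [16, 9, 28, 29, 3, 11, 32]


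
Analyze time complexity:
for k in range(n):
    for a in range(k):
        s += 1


Per nesting level: O(n) * O(n) [triangular over k] = O(n^2)
Complexity: O(n^2)


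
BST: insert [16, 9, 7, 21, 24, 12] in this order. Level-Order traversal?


Root = 16; build tree by BST insertion.
Level-Order traversal: [16, 9, 21, 7, 12, 24]


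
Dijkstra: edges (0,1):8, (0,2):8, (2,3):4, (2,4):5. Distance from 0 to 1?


Dijkstra from 0:
Distances: {0: 0, 1: 8, 2: 8, 3: 12, 4: 13}
Shortest distance to 1 = 8, path = [0, 1]


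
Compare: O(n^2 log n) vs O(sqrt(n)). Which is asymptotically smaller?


sublinear grows slower than n^2 log n
O(sqrt(n)) is asymptotically smaller; O(n^2 log n) grows faster


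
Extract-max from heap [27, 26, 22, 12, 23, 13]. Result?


Max = 27
Replace root with last, heapify down
Resulting heap: [26, 23, 22, 12, 13]


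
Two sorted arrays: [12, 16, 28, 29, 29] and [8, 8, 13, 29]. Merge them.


Compare heads, take smaller each step.
Merged: [8, 8, 12, 13, 16, 28, 29, 29, 29]


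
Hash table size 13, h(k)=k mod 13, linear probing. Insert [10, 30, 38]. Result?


Insertions: 10->slot 10; 30->slot 4; 38->slot 12
Table: [None, None, None, None, 30, None, None, None, None, None, 10, None, 38]


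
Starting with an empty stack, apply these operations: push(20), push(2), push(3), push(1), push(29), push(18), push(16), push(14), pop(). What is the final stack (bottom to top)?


push(20) -> [20]
push(2) -> [20, 2]
push(3) -> [20, 2, 3]
push(1) -> [20, 2, 3, 1]
push(29) -> [20, 2, 3, 1, 29]
push(18) -> [20, 2, 3, 1, 29, 18]
push(16) -> [20, 2, 3, 1, 29, 18, 16]
push(14) -> [20, 2, 3, 1, 29, 18, 16, 14]
pop() returns 14 -> [20, 2, 3, 1, 29, 18, 16]
Final stack (bottom to top): [20, 2, 3, 1, 29, 18, 16]


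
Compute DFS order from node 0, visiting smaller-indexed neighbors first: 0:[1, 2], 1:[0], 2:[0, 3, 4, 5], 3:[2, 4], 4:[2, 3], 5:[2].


DFS stack-based: start with [0]
Visit order: [0, 1, 2, 3, 4, 5]


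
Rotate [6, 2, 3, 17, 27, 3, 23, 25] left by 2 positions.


Left rotate by 2: [3, 17, 27, 3, 23, 25, 6, 2]


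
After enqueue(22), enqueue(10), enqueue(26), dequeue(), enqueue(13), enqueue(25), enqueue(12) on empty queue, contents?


enqueue(22) -> [22]
enqueue(10) -> [22, 10]
enqueue(26) -> [22, 10, 26]
dequeue() returns 22 -> [10, 26]
enqueue(13) -> [10, 26, 13]
enqueue(25) -> [10, 26, 13, 25]
enqueue(12) -> [10, 26, 13, 25, 12]
Final queue (front to back): [10, 26, 13, 25, 12]


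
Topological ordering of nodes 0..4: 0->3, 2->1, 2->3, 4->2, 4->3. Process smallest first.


Kahn's algorithm, process smallest node first
Order: [0, 4, 2, 1, 3]


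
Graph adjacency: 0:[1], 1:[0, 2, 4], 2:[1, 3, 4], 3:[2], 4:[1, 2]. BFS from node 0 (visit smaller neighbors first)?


BFS queue: start with [0]
Visit order: [0, 1, 2, 4, 3]


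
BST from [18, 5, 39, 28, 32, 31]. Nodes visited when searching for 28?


BST root = 18
Search for 28: compare at each node
Path: [18, 39, 28]


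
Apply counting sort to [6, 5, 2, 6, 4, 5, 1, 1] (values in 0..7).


Count array: [0, 2, 1, 0, 1, 2, 2, 0]
Reconstruct: [1, 1, 2, 4, 5, 5, 6, 6]


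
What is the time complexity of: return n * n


Analysis: constant-time operation, no loop
Complexity: O(1)


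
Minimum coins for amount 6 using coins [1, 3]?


dp[0]=0; dp[i]=1+min(dp[i-c] for c in coins)
...dp[1]=1, dp[2]=2, dp[3]=1, dp[4]=2, dp[5]=3, dp[6]=2
Minimum coins for 6 = 2


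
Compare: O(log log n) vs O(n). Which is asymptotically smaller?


double-logarithmic grows slower than linear
O(log log n) is asymptotically smaller; O(n) grows faster


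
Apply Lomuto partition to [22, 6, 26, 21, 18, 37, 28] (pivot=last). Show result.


Elements <= 28 go left of pivot.
Result: [22, 6, 26, 21, 18, 28, 37], pivot at index 5


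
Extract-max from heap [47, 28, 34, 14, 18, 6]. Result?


Max = 47
Replace root with last, heapify down
Resulting heap: [34, 28, 6, 14, 18]


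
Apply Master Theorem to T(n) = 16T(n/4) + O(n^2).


a=16, b=4, c=2. log_4(16)=2 = c=2. Case 2: O(n^c log n) = O(n^2 log n)
Complexity: O(n^2 log n)


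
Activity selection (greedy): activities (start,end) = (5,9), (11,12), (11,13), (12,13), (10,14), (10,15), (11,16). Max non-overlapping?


Greedy: pick earliest-ending, then skip overlaps.
Selected (3 activities): [(5, 9), (11, 12), (12, 13)]


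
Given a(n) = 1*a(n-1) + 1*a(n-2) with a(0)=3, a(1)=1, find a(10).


Build bottom-up:
...a(8)=60, a(9)=97, a(10)=1*97+1*60=157


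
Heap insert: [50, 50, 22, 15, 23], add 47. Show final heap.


Append 47: [50, 50, 22, 15, 23, 47]
Bubble up: swap idx 5(47) with idx 2(22)
Result: [50, 50, 47, 15, 23, 22]


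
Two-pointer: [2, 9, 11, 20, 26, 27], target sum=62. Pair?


Two pointers: lo=0, hi=5
No pair sums to 62


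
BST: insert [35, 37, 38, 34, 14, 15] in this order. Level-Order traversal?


Root = 35; build tree by BST insertion.
Level-Order traversal: [35, 34, 37, 14, 38, 15]


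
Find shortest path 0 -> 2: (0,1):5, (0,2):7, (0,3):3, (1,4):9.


Dijkstra from 0:
Distances: {0: 0, 1: 5, 2: 7, 3: 3, 4: 14}
Shortest distance to 2 = 7, path = [0, 2]


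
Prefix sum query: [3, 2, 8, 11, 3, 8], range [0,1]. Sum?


Prefix sums: [0, 3, 5, 13, 24, 27, 35]
Sum[0..1] = prefix[2] - prefix[0] = 5 - 0 = 5


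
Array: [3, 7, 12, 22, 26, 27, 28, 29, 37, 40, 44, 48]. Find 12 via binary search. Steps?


Search for 12:
[0,11] mid=5 arr[5]=27
[0,4] mid=2 arr[2]=12
Total: 2 comparisons


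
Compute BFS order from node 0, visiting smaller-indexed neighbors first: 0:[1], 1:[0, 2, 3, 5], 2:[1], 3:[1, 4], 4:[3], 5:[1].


BFS queue: start with [0]
Visit order: [0, 1, 2, 3, 5, 4]


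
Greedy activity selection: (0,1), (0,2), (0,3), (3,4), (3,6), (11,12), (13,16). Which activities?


Greedy: pick earliest-ending, then skip overlaps.
Selected (4 activities): [(0, 1), (3, 4), (11, 12), (13, 16)]


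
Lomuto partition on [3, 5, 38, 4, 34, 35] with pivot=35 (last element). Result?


Elements <= 35 go left of pivot.
Result: [3, 5, 4, 34, 35, 38], pivot at index 4


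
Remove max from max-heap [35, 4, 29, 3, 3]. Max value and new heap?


Max = 35
Replace root with last, heapify down
Resulting heap: [29, 4, 3, 3]


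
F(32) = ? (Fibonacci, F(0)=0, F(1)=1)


F(n)=F(n-1)+F(n-2)
...F(30)=832040, F(31)=1346269, F(32)=2178309


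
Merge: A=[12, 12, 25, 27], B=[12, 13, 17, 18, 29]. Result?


Compare heads, take smaller each step.
Merged: [12, 12, 12, 13, 17, 18, 25, 27, 29]


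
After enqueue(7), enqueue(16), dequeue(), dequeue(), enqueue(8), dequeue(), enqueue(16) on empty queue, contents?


enqueue(7) -> [7]
enqueue(16) -> [7, 16]
dequeue() returns 7 -> [16]
dequeue() returns 16 -> []
enqueue(8) -> [8]
dequeue() returns 8 -> []
enqueue(16) -> [16]
Final queue (front to back): [16]


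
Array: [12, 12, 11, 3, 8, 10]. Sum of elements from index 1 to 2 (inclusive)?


Prefix sums: [0, 12, 24, 35, 38, 46, 56]
Sum[1..2] = prefix[3] - prefix[1] = 35 - 12 = 23


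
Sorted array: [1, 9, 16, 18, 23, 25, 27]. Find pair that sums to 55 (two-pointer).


Two pointers: lo=0, hi=6
No pair sums to 55


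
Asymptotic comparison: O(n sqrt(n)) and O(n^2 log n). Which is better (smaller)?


n^1.5 grows slower than n^2 log n
O(n sqrt(n)) is asymptotically smaller; O(n^2 log n) grows faster


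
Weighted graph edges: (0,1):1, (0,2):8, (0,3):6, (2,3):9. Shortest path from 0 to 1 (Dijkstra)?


Dijkstra from 0:
Distances: {0: 0, 1: 1, 2: 8, 3: 6}
Shortest distance to 1 = 1, path = [0, 1]


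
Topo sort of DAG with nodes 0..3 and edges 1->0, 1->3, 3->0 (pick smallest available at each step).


Kahn's algorithm, process smallest node first
Order: [1, 2, 3, 0]


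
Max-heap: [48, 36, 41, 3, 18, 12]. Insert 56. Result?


Append 56: [48, 36, 41, 3, 18, 12, 56]
Bubble up: swap idx 6(56) with idx 2(41); swap idx 2(56) with idx 0(48)
Result: [56, 36, 48, 3, 18, 12, 41]


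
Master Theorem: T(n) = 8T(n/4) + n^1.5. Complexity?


a=8, b=4, c=1.5. log_4(8)=1.5 = c=1.5. Case 2: O(n^c log n) = O(n^1.500 log n)
Complexity: O(n^1.500 log n)


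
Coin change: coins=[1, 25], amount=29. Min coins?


dp[0]=0; dp[i]=1+min(dp[i-c] for c in coins)
...dp[24]=24, dp[25]=1, dp[26]=2, dp[27]=3, dp[28]=4, dp[29]=5
Minimum coins for 29 = 5


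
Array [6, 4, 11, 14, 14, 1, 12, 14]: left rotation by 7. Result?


Left rotate by 7: [14, 6, 4, 11, 14, 14, 1, 12]


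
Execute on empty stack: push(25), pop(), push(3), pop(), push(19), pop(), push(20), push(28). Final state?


push(25) -> [25]
pop() returns 25 -> []
push(3) -> [3]
pop() returns 3 -> []
push(19) -> [19]
pop() returns 19 -> []
push(20) -> [20]
push(28) -> [20, 28]
Final stack (bottom to top): [20, 28]


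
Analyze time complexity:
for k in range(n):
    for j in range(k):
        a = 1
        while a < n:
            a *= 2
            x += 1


Per nesting level: O(n) * O(n) [triangular over k] * O(log n) = O(n^2 log n)
Complexity: O(n^2 log n)


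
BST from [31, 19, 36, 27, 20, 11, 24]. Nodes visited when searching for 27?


BST root = 31
Search for 27: compare at each node
Path: [31, 19, 27]


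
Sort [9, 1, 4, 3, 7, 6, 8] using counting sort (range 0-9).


Count array: [0, 1, 0, 1, 1, 0, 1, 1, 1, 1]
Reconstruct: [1, 3, 4, 6, 7, 8, 9]


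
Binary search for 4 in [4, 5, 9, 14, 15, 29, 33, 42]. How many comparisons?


Search for 4:
[0,7] mid=3 arr[3]=14
[0,2] mid=1 arr[1]=5
[0,0] mid=0 arr[0]=4
Total: 3 comparisons


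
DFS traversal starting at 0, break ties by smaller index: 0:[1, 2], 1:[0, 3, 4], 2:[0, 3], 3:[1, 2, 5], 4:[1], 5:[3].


DFS stack-based: start with [0]
Visit order: [0, 1, 3, 2, 5, 4]


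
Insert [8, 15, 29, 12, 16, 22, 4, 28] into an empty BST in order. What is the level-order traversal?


Root = 8; build tree by BST insertion.
Level-Order traversal: [8, 4, 15, 12, 29, 16, 22, 28]


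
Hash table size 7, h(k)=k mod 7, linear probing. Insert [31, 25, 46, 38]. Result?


Insertions: 31->slot 3; 25->slot 4; 46->slot 5; 38->slot 6
Table: [None, None, None, 31, 25, 46, 38]


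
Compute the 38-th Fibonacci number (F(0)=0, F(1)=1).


F(n)=F(n-1)+F(n-2)
...F(36)=14930352, F(37)=24157817, F(38)=39088169


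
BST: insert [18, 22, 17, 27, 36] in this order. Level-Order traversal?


Root = 18; build tree by BST insertion.
Level-Order traversal: [18, 17, 22, 27, 36]


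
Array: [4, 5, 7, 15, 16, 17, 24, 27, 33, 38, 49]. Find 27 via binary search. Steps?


Search for 27:
[0,10] mid=5 arr[5]=17
[6,10] mid=8 arr[8]=33
[6,7] mid=6 arr[6]=24
[7,7] mid=7 arr[7]=27
Total: 4 comparisons


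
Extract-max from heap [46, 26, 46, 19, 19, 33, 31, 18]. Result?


Max = 46
Replace root with last, heapify down
Resulting heap: [46, 26, 33, 19, 19, 18, 31]


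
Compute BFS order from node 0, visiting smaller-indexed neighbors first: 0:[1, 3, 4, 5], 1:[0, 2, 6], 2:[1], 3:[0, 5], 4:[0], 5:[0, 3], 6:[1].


BFS queue: start with [0]
Visit order: [0, 1, 3, 4, 5, 2, 6]


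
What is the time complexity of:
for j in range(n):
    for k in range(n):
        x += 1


Per nesting level: O(n) * O(n) = O(n^2)
Complexity: O(n^2)


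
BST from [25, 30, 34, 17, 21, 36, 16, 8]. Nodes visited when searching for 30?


BST root = 25
Search for 30: compare at each node
Path: [25, 30]


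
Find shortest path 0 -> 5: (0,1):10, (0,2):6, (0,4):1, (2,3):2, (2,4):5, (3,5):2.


Dijkstra from 0:
Distances: {0: 0, 1: 10, 2: 6, 3: 8, 4: 1, 5: 10}
Shortest distance to 5 = 10, path = [0, 2, 3, 5]


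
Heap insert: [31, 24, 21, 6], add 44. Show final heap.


Append 44: [31, 24, 21, 6, 44]
Bubble up: swap idx 4(44) with idx 1(24); swap idx 1(44) with idx 0(31)
Result: [44, 31, 21, 6, 24]


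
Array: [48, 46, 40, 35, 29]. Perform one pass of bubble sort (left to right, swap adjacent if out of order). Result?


After one pass: [46, 40, 35, 29, 48]


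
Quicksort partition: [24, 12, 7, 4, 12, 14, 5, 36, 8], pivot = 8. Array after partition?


Elements <= 8 go left of pivot.
Result: [7, 4, 5, 8, 12, 14, 24, 36, 12], pivot at index 3


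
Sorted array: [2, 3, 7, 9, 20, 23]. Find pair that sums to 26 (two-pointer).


Two pointers: lo=0, hi=5
Found pair: (3, 23) summing to 26


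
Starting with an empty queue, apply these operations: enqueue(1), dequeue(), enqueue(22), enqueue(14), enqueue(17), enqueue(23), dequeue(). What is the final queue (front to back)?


enqueue(1) -> [1]
dequeue() returns 1 -> []
enqueue(22) -> [22]
enqueue(14) -> [22, 14]
enqueue(17) -> [22, 14, 17]
enqueue(23) -> [22, 14, 17, 23]
dequeue() returns 22 -> [14, 17, 23]
Final queue (front to back): [14, 17, 23]


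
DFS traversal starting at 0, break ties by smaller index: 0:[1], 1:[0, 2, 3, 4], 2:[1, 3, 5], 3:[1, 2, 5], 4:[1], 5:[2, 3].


DFS stack-based: start with [0]
Visit order: [0, 1, 2, 3, 5, 4]


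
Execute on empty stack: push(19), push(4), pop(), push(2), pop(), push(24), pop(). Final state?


push(19) -> [19]
push(4) -> [19, 4]
pop() returns 4 -> [19]
push(2) -> [19, 2]
pop() returns 2 -> [19]
push(24) -> [19, 24]
pop() returns 24 -> [19]
Final stack (bottom to top): [19]


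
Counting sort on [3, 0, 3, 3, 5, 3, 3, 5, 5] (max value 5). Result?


Count array: [1, 0, 0, 5, 0, 3]
Reconstruct: [0, 3, 3, 3, 3, 3, 5, 5, 5]


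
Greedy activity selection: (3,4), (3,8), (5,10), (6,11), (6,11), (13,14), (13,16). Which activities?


Greedy: pick earliest-ending, then skip overlaps.
Selected (3 activities): [(3, 4), (5, 10), (13, 14)]


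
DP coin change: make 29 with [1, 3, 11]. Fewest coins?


dp[0]=0; dp[i]=1+min(dp[i-c] for c in coins)
...dp[24]=4, dp[25]=3, dp[26]=4, dp[27]=5, dp[28]=4, dp[29]=5
Minimum coins for 29 = 5


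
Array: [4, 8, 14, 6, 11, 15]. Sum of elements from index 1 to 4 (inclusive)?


Prefix sums: [0, 4, 12, 26, 32, 43, 58]
Sum[1..4] = prefix[5] - prefix[1] = 43 - 4 = 39


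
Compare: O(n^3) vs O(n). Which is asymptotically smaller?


linear grows slower than cubic
O(n) is asymptotically smaller; O(n^3) grows faster


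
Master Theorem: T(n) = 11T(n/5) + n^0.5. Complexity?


a=11, b=5, c=0.5. log_5(11)=1.490 > c=0.5. Case 1: O(n^log_b(a)) = O(n^1.490)
Complexity: O(n^1.490)


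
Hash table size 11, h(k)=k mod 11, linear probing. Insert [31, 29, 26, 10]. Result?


Insertions: 31->slot 9; 29->slot 7; 26->slot 4; 10->slot 10
Table: [None, None, None, None, 26, None, None, 29, None, 31, 10]


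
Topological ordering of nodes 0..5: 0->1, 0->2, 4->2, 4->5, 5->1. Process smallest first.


Kahn's algorithm, process smallest node first
Order: [0, 3, 4, 2, 5, 1]


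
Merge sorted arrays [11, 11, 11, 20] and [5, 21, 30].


Compare heads, take smaller each step.
Merged: [5, 11, 11, 11, 20, 21, 30]


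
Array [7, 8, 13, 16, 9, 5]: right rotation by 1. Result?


Right rotate by 1: [5, 7, 8, 13, 16, 9]


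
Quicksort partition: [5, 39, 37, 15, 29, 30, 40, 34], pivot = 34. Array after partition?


Elements <= 34 go left of pivot.
Result: [5, 15, 29, 30, 34, 39, 40, 37], pivot at index 4


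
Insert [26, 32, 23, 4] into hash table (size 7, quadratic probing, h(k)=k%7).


Insertions: 26->slot 5; 32->slot 4; 23->slot 2; 4->slot 1
Table: [None, 4, 23, None, 32, 26, None]


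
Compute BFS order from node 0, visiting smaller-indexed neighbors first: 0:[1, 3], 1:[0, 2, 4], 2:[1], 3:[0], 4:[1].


BFS queue: start with [0]
Visit order: [0, 1, 3, 2, 4]


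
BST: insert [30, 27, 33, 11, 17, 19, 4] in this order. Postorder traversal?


Root = 30; build tree by BST insertion.
Postorder traversal: [4, 19, 17, 11, 27, 33, 30]


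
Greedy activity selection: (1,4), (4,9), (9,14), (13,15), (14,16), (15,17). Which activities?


Greedy: pick earliest-ending, then skip overlaps.
Selected (4 activities): [(1, 4), (4, 9), (9, 14), (14, 16)]


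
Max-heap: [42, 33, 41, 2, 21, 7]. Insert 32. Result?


Append 32: [42, 33, 41, 2, 21, 7, 32]
Bubble up: no swaps needed
Result: [42, 33, 41, 2, 21, 7, 32]


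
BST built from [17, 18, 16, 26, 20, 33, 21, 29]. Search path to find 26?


BST root = 17
Search for 26: compare at each node
Path: [17, 18, 26]


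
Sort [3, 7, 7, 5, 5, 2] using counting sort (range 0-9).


Count array: [0, 0, 1, 1, 0, 2, 0, 2, 0, 0]
Reconstruct: [2, 3, 5, 5, 7, 7]


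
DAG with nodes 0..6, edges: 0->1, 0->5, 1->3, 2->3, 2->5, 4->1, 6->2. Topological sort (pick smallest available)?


Kahn's algorithm, process smallest node first
Order: [0, 4, 1, 6, 2, 3, 5]


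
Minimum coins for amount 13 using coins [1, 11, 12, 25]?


dp[0]=0; dp[i]=1+min(dp[i-c] for c in coins)
...dp[8]=8, dp[9]=9, dp[10]=10, dp[11]=1, dp[12]=1, dp[13]=2
Minimum coins for 13 = 2
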